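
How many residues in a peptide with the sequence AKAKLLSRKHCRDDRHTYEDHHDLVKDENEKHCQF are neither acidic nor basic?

14

Acidic: D, E. Basic: K, R, H. All other residues are neither.
Matching residues: A1, A3, L5, L6, S7, C11, T17, Y18, L24, V25, N29, C33, Q34, F35.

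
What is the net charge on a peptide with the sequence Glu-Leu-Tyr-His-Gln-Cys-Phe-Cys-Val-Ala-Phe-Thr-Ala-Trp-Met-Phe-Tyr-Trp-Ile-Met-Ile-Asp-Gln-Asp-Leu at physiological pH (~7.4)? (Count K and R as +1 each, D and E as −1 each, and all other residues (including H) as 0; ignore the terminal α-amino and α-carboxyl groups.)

-3

Positive (K, R): none → +0.
Negative (D, E): Glu1, Asp22, Asp24 → −3.
Net charge = (+0) + (−3) = −3.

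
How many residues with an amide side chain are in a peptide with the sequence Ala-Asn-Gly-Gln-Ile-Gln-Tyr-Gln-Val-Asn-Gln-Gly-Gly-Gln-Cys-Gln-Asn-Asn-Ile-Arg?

The amide-side-chain residues are Asn (N) and Gln (Q).
Matching residues: Asn2, Gln4, Gln6, Gln8, Asn10, Gln11, Gln14, Gln16, Asn17, Asn18.

10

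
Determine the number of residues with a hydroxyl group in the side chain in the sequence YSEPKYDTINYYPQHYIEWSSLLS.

S, T, and Y are the three residues with a side-chain hydroxyl.
Matching residues: Y1, S2, Y6, T8, Y11, Y12, Y16, S20, S21, S24.

10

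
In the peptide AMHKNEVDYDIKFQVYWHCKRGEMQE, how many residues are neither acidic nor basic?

15

Acidic: D, E. Basic: K, R, H. All other residues are neither.
Matching residues: A1, M2, N5, V7, Y9, I11, F13, Q14, V15, Y16, W17, C19, G22, M24, Q25.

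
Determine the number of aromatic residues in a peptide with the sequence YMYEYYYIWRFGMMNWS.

8

Phenylalanine (F), tryptophan (W), and tyrosine (Y) have aromatic ring side chains.
Matching residues: Y1, Y3, Y5, Y6, Y7, W9, F11, W16.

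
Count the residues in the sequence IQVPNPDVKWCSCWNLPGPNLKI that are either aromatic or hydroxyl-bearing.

Aromatic: F, W, Y. Hydroxyl-bearing: S, T, Y.
Aromatic residues here: W10, W14 (2).
Hydroxyl-bearing residues here: S12 (1).
(Y belongs to both groups, but none appear in this sequence.) Total = 2 + 1 = 3.

3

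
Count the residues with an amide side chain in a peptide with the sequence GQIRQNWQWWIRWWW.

Only N (asparagine) and Q (glutamine) carry a side-chain carboxamide.
Matching residues: Q2, Q5, N6, Q8.

4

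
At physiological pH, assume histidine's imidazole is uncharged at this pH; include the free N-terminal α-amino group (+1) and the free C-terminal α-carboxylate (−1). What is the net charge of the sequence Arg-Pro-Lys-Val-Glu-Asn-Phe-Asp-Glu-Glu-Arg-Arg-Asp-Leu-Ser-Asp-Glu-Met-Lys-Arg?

The side chains ionized at physiological pH are Lys/Arg (+1) and Asp/Glu (−1); with His treated as neutral, nothing else contributes.
Positive (K, R): Arg1, Lys3, Arg11, Arg12, Lys19, Arg20 → +6.
Negative (D, E): Glu5, Asp8, Glu9, Glu10, Asp13, Asp16, Glu17 → −7.
The N-terminus (+1) and C-terminus (−1) cancel.
Net charge = (+6) + (−7) = −1.

-1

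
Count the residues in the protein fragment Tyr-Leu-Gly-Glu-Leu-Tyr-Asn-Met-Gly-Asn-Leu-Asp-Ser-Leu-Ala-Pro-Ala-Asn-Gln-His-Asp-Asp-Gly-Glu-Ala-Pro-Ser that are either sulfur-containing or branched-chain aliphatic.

Sulfur-containing: C, M. Branched-chain aliphatic: I, L, V.
Sulfur-containing residues here: Met8 (1).
Branched-chain aliphatic residues here: Leu2, Leu5, Leu11, Leu14 (4).
The two groups share no amino acid, so total = 1 + 4 = 5.

5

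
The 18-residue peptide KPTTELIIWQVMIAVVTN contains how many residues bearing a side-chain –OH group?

3

S, T, and Y are the three residues with a side-chain hydroxyl.
Matching residues: T3, T4, T17.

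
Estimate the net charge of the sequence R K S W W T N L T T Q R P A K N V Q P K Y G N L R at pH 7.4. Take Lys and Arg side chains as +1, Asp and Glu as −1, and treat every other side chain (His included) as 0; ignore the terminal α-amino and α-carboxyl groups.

+6

Positive (K, R): R1, K2, R12, K15, K20, R25 → +6.
Negative (D, E): none → −0.
Net charge = (+6) + (−0) = +6.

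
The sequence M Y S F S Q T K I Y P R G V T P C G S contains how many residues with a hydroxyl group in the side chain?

7

S, T, and Y are the three residues with a side-chain hydroxyl.
Matching residues: Y2, S3, S5, T7, Y10, T15, S19.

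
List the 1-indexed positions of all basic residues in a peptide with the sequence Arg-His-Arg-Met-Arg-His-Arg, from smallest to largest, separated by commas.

K, R, and H are the three residues with basic side chains (ε-amine, guanidinium, and imidazole respectively).
Matching residues: Arg1, His2, Arg3, Arg5, His6, Arg7.

1, 2, 3, 5, 6, 7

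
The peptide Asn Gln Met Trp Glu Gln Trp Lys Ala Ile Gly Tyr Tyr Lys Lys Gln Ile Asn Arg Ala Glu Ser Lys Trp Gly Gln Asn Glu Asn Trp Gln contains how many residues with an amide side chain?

9

Only N (asparagine) and Q (glutamine) carry a side-chain carboxamide.
Matching residues: Asn1, Gln2, Gln6, Gln16, Asn18, Gln26, Asn27, Asn29, Gln31.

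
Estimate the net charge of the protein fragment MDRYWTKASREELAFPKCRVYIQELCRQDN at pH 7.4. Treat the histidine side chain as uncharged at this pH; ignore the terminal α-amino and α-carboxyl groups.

At pH ~7.4 the Lys and Arg side chains are protonated (+1), the Asp and Glu side chains are deprotonated (−1), and with His taken as neutral all other side chains carry no charge.
Positive (K, R): R3, K7, R10, K17, R19, R27 → +6.
Negative (D, E): D2, E11, E12, E24, D29 → −5.
Net charge = (+6) + (−5) = +1.

+1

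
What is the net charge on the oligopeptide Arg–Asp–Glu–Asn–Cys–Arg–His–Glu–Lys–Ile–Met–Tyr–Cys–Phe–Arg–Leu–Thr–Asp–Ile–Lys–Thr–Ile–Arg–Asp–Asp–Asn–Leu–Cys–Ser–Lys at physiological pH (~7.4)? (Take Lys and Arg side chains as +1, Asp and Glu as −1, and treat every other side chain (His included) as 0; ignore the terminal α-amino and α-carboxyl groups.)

Positive (K, R): Arg1, Arg6, Lys9, Arg15, Lys20, Arg23, Lys30 → +7.
Negative (D, E): Asp2, Glu3, Glu8, Asp18, Asp24, Asp25 → −6.
Net charge = (+7) + (−6) = +1.

+1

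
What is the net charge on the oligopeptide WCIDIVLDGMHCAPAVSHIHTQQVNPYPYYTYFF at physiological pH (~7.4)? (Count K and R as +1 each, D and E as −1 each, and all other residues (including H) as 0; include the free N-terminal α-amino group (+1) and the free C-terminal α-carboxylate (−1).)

Positive (K, R): none → +0.
Negative (D, E): D4, D8 → −2.
The N-terminus (+1) and C-terminus (−1) cancel.
Net charge = (+0) + (−2) = −2.

-2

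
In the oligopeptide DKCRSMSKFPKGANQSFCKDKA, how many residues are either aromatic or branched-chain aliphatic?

2

Aromatic: F, W, Y. Branched-chain aliphatic: I, L, V.
Aromatic residues here: F9, F17 (2).
Branched-chain aliphatic residues here: none (0).
The two groups share no amino acid, so total = 2 + 0 = 2.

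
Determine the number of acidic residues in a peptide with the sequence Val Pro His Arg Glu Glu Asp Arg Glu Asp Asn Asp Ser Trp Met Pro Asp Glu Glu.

Aspartate (D) and glutamate (E) have carboxylic-acid side chains and are the acidic amino acids.
Matching residues: Glu5, Glu6, Asp7, Glu9, Asp10, Asp12, Asp17, Glu18, Glu19.

9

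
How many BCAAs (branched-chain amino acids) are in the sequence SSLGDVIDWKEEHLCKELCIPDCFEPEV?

Valine (V), leucine (L), and isoleucine (I) are the branched-chain amino acids.
Matching residues: L3, V6, I7, L14, L18, I20, V28.

7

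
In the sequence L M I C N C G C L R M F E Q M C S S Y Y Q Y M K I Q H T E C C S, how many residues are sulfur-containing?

Only Cys (C) and Met (M) have a sulfur atom in the side chain.
Matching residues: M2, C4, C6, C8, M11, M15, C16, M23, C30, C31.

10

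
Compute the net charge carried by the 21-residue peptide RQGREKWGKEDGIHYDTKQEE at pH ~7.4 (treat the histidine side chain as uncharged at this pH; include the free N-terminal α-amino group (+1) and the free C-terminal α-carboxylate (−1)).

Near pH 7.4, K and R contribute +1 each, D and E contribute −1 each, and every other side chain (His included, as stated) is uncharged.
Positive (K, R): R1, R4, K6, K9, K18 → +5.
Negative (D, E): E5, E10, D11, D16, E20, E21 → −6.
The N-terminus (+1) and C-terminus (−1) cancel.
Net charge = (+5) + (−6) = −1.

-1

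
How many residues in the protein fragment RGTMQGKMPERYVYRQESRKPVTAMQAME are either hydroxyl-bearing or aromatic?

5

Hydroxyl-bearing: S, T, Y. Aromatic: F, W, Y.
Hydroxyl-bearing residues here: T3, Y12, Y14, S18, T23 (5).
Aromatic residues here: Y12, Y14 (2).
Y is in both groups, so the 2 Y residues must not be double-counted.
Total = 5 + 2 − 2 = 5.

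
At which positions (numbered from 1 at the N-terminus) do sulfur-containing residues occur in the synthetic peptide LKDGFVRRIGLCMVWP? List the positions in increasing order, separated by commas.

Cysteine (C, thiol) and methionine (M, thioether) are the two sulfur-containing amino acids.
Matching residues: C12, M13.

12, 13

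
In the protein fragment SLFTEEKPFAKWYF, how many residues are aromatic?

5

Phenylalanine (F), tryptophan (W), and tyrosine (Y) have aromatic ring side chains.
Matching residues: F3, F9, W12, Y13, F14.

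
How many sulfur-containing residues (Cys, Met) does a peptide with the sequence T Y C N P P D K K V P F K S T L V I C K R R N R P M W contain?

Matching residues: C3, C19, M26.

3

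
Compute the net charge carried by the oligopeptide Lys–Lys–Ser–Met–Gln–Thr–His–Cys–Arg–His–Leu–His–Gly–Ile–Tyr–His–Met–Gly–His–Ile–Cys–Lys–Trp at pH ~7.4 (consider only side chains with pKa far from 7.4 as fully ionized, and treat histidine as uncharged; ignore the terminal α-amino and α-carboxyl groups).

The side chains ionized at physiological pH are Lys/Arg (+1) and Asp/Glu (−1); with His treated as neutral, nothing else contributes.
Positive (K, R): Lys1, Lys2, Arg9, Lys22 → +4.
Negative (D, E): none → −0.
Net charge = (+4) + (−0) = +4.

+4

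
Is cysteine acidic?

The acidic residues are Asp (D) and Glu (E), whose side chains end in a carboxylate group.
Cysteine is not in this group.

No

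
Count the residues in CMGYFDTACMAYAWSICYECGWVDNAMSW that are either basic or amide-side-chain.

1

Basic: H, K, R. Amide-side-chain: N, Q.
Basic residues here: none (0).
Amide-side-chain residues here: N25 (1).
The two groups share no amino acid, so total = 0 + 1 = 1.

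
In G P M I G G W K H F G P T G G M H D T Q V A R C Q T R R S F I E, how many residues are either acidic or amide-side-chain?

Acidic: D, E. Amide-side-chain: N, Q.
Acidic residues here: D18, E32 (2).
Amide-side-chain residues here: Q20, Q25 (2).
The two groups share no amino acid, so total = 2 + 2 = 4.

4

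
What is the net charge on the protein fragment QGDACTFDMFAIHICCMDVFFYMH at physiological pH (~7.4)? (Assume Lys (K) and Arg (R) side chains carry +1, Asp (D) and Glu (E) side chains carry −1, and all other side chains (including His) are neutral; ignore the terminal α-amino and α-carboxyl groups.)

-3

Positive (K, R): none → +0.
Negative (D, E): D3, D8, D18 → −3.
Net charge = (+0) + (−3) = −3.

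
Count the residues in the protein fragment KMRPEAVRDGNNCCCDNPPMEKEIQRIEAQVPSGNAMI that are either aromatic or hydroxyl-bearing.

Aromatic: F, W, Y. Hydroxyl-bearing: S, T, Y.
Aromatic residues here: none (0).
Hydroxyl-bearing residues here: S33 (1).
(Y belongs to both groups, but none appear in this sequence.) Total = 0 + 1 = 1.

1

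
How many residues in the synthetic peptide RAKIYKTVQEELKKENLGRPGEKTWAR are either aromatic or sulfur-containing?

2

Aromatic: F, W, Y. Sulfur-containing: C, M.
Aromatic residues here: Y5, W25 (2).
Sulfur-containing residues here: none (0).
The two groups share no amino acid, so total = 2 + 0 = 2.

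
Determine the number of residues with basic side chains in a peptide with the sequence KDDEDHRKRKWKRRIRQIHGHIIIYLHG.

K, R, and H are the three residues with basic side chains (ε-amine, guanidinium, and imidazole respectively).
Matching residues: K1, H6, R7, K8, R9, K10, K12, R13, R14, R16, H19, H21, H27.

13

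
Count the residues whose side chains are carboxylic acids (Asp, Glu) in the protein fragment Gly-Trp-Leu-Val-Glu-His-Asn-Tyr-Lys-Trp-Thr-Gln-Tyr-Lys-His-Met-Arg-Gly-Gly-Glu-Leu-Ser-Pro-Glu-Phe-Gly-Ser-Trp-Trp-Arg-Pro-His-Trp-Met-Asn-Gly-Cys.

Matching residues: Glu5, Glu20, Glu24.

3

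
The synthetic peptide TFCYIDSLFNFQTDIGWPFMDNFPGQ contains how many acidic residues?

Aspartate (D) and glutamate (E) have carboxylic-acid side chains and are the acidic amino acids.
Matching residues: D6, D14, D21.

3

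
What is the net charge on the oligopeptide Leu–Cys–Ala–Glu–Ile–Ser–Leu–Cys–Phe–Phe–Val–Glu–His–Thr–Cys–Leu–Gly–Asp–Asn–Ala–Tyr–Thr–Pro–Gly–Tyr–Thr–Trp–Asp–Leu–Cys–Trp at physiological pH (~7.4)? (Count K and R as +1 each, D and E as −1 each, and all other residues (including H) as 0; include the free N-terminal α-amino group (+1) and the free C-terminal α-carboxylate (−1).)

-4

Positive (K, R): none → +0.
Negative (D, E): Glu4, Glu12, Asp18, Asp28 → −4.
The N-terminus (+1) and C-terminus (−1) cancel.
Net charge = (+0) + (−4) = −4.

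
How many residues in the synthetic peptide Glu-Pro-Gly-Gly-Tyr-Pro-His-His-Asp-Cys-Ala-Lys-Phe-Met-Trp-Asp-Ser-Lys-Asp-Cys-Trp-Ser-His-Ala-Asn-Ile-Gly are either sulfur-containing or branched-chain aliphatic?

4

Sulfur-containing: C, M. Branched-chain aliphatic: I, L, V.
Sulfur-containing residues here: Cys10, Met14, Cys20 (3).
Branched-chain aliphatic residues here: Ile26 (1).
The two groups share no amino acid, so total = 3 + 1 = 4.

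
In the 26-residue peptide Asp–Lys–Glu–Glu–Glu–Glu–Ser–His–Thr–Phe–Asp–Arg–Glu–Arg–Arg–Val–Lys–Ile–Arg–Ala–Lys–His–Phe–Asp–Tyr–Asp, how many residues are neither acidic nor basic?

8

Acidic: D, E. Basic: K, R, H. All other residues are neither.
Matching residues: Ser7, Thr9, Phe10, Val16, Ile18, Ala20, Phe23, Tyr25.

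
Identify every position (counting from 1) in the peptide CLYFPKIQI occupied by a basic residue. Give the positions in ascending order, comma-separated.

6

K, R, and H are the three residues with basic side chains (ε-amine, guanidinium, and imidazole respectively).
Matching residues: K6.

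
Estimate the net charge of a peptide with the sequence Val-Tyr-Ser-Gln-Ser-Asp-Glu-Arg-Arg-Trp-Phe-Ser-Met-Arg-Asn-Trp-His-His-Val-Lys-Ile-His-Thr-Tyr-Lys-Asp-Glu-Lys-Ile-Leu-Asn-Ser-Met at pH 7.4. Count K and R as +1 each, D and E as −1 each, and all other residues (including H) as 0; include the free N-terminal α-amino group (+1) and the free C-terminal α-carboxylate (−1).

Positive (K, R): Arg8, Arg9, Arg14, Lys20, Lys25, Lys28 → +6.
Negative (D, E): Asp6, Glu7, Asp26, Glu27 → −4.
The N-terminus (+1) and C-terminus (−1) cancel.
Net charge = (+6) + (−4) = +2.

+2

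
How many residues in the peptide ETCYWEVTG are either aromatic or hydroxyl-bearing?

4

Aromatic: F, W, Y. Hydroxyl-bearing: S, T, Y.
Aromatic residues here: Y4, W5 (2).
Hydroxyl-bearing residues here: T2, Y4, T8 (3).
Y is in both groups, so the 1 Y residue must not be double-counted.
Total = 2 + 3 − 1 = 4.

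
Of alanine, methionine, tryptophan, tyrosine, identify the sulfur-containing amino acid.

Only Cys (C) and Met (M) have a sulfur atom in the side chain.
Of the listed options, only methionine belongs to this group.

methionine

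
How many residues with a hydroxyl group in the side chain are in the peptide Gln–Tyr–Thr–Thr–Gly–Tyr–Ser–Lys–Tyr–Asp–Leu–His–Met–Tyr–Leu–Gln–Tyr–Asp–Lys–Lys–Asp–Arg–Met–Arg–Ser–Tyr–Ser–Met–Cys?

11

S, T, and Y are the three residues with a side-chain hydroxyl.
Matching residues: Tyr2, Thr3, Thr4, Tyr6, Ser7, Tyr9, Tyr14, Tyr17, Ser25, Tyr26, Ser27.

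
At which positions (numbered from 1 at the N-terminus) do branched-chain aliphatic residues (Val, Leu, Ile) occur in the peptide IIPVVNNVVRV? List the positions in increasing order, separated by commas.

Matching residues: I1, I2, V4, V5, V8, V9, V11.

1, 2, 4, 5, 8, 9, 11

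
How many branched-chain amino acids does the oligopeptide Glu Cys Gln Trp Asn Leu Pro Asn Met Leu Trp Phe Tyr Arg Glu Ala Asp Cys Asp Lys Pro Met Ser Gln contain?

2

Valine (V), leucine (L), and isoleucine (I) are the branched-chain amino acids.
Matching residues: Leu6, Leu10.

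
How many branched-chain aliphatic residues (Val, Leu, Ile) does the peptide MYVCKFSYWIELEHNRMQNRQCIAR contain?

Matching residues: V3, I10, L12, I23.

4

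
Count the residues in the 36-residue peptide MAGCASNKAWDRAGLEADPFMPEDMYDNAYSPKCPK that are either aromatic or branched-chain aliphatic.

5

Aromatic: F, W, Y. Branched-chain aliphatic: I, L, V.
Aromatic residues here: W10, F20, Y26, Y30 (4).
Branched-chain aliphatic residues here: L15 (1).
The two groups share no amino acid, so total = 4 + 1 = 5.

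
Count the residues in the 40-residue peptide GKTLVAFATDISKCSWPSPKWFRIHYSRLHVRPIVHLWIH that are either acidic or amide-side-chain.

1

Acidic: D, E. Amide-side-chain: N, Q.
Acidic residues here: D10 (1).
Amide-side-chain residues here: none (0).
The two groups share no amino acid, so total = 1 + 0 = 1.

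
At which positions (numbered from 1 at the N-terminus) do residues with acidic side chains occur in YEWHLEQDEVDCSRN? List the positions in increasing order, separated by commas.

2, 6, 8, 9, 11

The acidic residues are Asp (D) and Glu (E), whose side chains end in a carboxylate group.
Matching residues: E2, E6, D8, E9, D11.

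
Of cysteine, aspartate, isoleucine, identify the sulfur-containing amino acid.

Only Cys (C) and Met (M) have a sulfur atom in the side chain.
Of the listed options, only cysteine belongs to this group.

cysteine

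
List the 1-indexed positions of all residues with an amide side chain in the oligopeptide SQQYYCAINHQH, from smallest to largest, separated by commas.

2, 3, 9, 11

Only N (asparagine) and Q (glutamine) carry a side-chain carboxamide.
Matching residues: Q2, Q3, N9, Q11.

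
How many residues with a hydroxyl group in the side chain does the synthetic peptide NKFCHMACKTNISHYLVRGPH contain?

3

Serine (S), threonine (T), and tyrosine (Y) each carry a hydroxyl group on the side chain.
Matching residues: T10, S13, Y15.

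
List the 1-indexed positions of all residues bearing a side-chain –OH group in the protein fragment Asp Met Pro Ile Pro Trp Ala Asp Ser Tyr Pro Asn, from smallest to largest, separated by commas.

S, T, and Y are the three residues with a side-chain hydroxyl.
Matching residues: Ser9, Tyr10.

9, 10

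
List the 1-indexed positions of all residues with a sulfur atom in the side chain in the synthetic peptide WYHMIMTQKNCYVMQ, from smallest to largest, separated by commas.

4, 6, 11, 14

Only Cys (C) and Met (M) have a sulfur atom in the side chain.
Matching residues: M4, M6, C11, M14.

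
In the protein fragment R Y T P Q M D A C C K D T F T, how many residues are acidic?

2

Aspartate (D) and glutamate (E) have carboxylic-acid side chains and are the acidic amino acids.
Matching residues: D7, D12.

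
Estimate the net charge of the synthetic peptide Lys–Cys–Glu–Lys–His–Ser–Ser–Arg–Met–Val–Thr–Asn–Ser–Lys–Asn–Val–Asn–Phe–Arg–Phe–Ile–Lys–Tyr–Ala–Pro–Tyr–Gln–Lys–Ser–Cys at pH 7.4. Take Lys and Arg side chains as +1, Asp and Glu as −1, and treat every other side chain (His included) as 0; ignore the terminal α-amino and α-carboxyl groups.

Positive (K, R): Lys1, Lys4, Arg8, Lys14, Arg19, Lys22, Lys28 → +7.
Negative (D, E): Glu3 → −1.
Net charge = (+7) + (−1) = +6.

+6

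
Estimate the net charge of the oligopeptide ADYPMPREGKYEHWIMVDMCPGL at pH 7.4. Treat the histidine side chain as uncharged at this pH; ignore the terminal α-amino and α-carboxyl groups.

-2

Near pH 7.4, K and R contribute +1 each, D and E contribute −1 each, and every other side chain (His included, as stated) is uncharged.
Positive (K, R): R7, K10 → +2.
Negative (D, E): D2, E8, E12, D18 → −4.
Net charge = (+2) + (−4) = −2.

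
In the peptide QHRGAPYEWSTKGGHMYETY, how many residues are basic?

Lysine (K), arginine (R), and histidine (H) have basic, nitrogen-containing side chains.
Matching residues: H2, R3, K12, H15.

4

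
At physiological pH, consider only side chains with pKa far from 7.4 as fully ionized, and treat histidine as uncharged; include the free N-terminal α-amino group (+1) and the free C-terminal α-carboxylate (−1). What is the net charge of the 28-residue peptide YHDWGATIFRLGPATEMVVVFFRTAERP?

0

Near pH 7.4, K and R contribute +1 each, D and E contribute −1 each, and every other side chain (His included, as stated) is uncharged.
Positive (K, R): R10, R23, R27 → +3.
Negative (D, E): D3, E16, E26 → −3.
The N-terminus (+1) and C-terminus (−1) cancel.
Net charge = (+3) + (−3) = 0.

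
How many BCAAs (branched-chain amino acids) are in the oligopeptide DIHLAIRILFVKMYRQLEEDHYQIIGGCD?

The BCAAs are Val, Leu, and Ile — aliphatic side chains with a branch point.
Matching residues: I2, L4, I6, I8, L9, V11, L17, I24, I25.

9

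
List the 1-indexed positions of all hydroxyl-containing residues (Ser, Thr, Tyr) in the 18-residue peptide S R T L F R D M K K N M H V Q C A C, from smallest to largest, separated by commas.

1, 3

Matching residues: S1, T3.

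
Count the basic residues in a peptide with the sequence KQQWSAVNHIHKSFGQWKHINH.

Lysine (K), arginine (R), and histidine (H) have basic, nitrogen-containing side chains.
Matching residues: K1, H9, H11, K12, K18, H19, H22.

7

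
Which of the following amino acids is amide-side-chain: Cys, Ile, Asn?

Asn

Only N (asparagine) and Q (glutamine) carry a side-chain carboxamide.
Of the listed options, only Asn belongs to this group.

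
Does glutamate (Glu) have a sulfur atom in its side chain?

The sulfur-bearing residues are cysteine (–SH) and methionine (–S–CH₃).
Glutamate is not in this group.

No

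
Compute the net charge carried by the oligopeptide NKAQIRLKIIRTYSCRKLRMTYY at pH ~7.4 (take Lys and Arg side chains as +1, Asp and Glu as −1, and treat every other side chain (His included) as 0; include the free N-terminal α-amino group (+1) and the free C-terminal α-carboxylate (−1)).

+7

Positive (K, R): K2, R6, K8, R11, R16, K17, R19 → +7.
Negative (D, E): none → −0.
The N-terminus (+1) and C-terminus (−1) cancel.
Net charge = (+7) + (−0) = +7.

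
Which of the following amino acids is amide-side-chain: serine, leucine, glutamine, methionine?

Asparagine (N) and glutamine (Q) have uncharged amide side chains.
Of the listed options, only glutamine belongs to this group.

glutamine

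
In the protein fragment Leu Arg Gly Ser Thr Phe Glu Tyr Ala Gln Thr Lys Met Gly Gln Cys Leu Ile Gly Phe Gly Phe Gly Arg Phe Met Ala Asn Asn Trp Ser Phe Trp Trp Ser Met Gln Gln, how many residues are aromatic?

9

F, W, and Y each carry an aromatic ring on the side chain.
Matching residues: Phe6, Tyr8, Phe20, Phe22, Phe25, Trp30, Phe32, Trp33, Trp34.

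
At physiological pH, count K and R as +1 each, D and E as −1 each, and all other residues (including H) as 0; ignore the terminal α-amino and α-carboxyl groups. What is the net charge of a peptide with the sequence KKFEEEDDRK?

Positive (K, R): K1, K2, R9, K10 → +4.
Negative (D, E): E4, E5, E6, D7, D8 → −5.
Net charge = (+4) + (−5) = −1.

-1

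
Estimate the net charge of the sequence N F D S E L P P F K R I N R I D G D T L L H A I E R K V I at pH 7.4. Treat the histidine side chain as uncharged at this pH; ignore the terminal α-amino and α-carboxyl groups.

Near pH 7.4, K and R contribute +1 each, D and E contribute −1 each, and every other side chain (His included, as stated) is uncharged.
Positive (K, R): K10, R11, R14, R26, K27 → +5.
Negative (D, E): D3, E5, D16, D18, E25 → −5.
Net charge = (+5) + (−5) = 0.

0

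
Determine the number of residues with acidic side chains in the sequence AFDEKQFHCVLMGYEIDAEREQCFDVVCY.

The acidic residues are Asp (D) and Glu (E), whose side chains end in a carboxylate group.
Matching residues: D3, E4, E15, D17, E19, E21, D25.

7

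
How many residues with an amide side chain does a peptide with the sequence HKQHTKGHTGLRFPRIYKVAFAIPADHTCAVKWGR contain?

The amide-side-chain residues are Asn (N) and Gln (Q).
Matching residues: Q3.

1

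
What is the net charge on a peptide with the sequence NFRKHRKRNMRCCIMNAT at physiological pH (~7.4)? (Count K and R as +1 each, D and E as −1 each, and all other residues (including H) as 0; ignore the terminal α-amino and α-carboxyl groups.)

Positive (K, R): R3, K4, R6, K7, R8, R11 → +6.
Negative (D, E): none → −0.
Net charge = (+6) + (−0) = +6.

+6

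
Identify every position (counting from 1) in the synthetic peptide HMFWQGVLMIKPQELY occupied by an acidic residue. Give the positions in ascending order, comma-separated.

Aspartate (D) and glutamate (E) have carboxylic-acid side chains and are the acidic amino acids.
Matching residues: E14.

14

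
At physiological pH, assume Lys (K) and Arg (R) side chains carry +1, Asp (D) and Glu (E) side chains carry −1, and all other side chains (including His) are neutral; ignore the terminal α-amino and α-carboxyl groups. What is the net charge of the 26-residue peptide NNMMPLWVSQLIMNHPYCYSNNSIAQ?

0

Positive (K, R): none → +0.
Negative (D, E): none → −0.
Net charge = (+0) + (−0) = 0.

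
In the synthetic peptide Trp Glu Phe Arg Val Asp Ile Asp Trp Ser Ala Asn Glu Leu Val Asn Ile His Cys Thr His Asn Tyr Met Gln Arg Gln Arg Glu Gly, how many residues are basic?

5

The basic amino acids are Lys (K), Arg (R), and His (H).
Matching residues: Arg4, His18, His21, Arg26, Arg28.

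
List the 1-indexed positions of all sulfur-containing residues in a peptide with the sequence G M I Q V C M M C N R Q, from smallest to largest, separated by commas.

Cysteine (C, thiol) and methionine (M, thioether) are the two sulfur-containing amino acids.
Matching residues: M2, C6, M7, M8, C9.

2, 6, 7, 8, 9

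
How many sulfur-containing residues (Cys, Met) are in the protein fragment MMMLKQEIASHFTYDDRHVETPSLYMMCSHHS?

Matching residues: M1, M2, M3, M26, M27, C28.

6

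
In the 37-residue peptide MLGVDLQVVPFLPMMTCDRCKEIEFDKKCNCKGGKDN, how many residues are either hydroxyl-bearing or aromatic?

3

Hydroxyl-bearing: S, T, Y. Aromatic: F, W, Y.
Hydroxyl-bearing residues here: T16 (1).
Aromatic residues here: F11, F25 (2).
(Y belongs to both groups, but none appear in this sequence.) Total = 1 + 2 = 3.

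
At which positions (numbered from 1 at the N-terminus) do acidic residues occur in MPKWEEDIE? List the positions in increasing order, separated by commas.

5, 6, 7, 9

Aspartate (D) and glutamate (E) have carboxylic-acid side chains and are the acidic amino acids.
Matching residues: E5, E6, D7, E9.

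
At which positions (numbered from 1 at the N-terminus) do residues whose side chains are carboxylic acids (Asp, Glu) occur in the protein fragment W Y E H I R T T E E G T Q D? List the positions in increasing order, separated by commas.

Matching residues: E3, E9, E10, D14.

3, 9, 10, 14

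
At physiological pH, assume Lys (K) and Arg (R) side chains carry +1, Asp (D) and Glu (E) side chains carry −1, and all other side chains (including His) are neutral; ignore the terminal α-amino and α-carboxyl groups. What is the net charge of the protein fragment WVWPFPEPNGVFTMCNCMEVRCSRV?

0

Positive (K, R): R21, R24 → +2.
Negative (D, E): E7, E19 → −2.
Net charge = (+2) + (−2) = 0.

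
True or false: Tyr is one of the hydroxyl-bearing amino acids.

The –OH-bearing residues are Ser, Thr (aliphatic alcohols), and Tyr (phenol).
Tyrosine is in this group.

True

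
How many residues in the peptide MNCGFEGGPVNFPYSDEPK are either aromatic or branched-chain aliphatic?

Aromatic: F, W, Y. Branched-chain aliphatic: I, L, V.
Aromatic residues here: F5, F12, Y14 (3).
Branched-chain aliphatic residues here: V10 (1).
The two groups share no amino acid, so total = 3 + 1 = 4.

4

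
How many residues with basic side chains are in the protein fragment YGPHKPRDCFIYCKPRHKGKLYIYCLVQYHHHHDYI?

12

K, R, and H are the three residues with basic side chains (ε-amine, guanidinium, and imidazole respectively).
Matching residues: H4, K5, R7, K14, R16, H17, K18, K20, H30, H31, H32, H33.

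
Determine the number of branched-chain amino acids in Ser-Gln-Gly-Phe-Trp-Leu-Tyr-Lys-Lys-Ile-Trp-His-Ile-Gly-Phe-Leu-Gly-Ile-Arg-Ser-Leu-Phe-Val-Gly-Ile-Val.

9

Valine (V), leucine (L), and isoleucine (I) are the branched-chain amino acids.
Matching residues: Leu6, Ile10, Ile13, Leu16, Ile18, Leu21, Val23, Ile25, Val26.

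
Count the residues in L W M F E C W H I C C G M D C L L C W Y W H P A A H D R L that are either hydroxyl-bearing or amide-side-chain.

1

Hydroxyl-bearing: S, T, Y. Amide-side-chain: N, Q.
Hydroxyl-bearing residues here: Y20 (1).
Amide-side-chain residues here: none (0).
The two groups share no amino acid, so total = 1 + 0 = 1.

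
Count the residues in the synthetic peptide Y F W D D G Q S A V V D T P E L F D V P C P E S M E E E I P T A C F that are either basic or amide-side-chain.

Basic: H, K, R. Amide-side-chain: N, Q.
Basic residues here: none (0).
Amide-side-chain residues here: Q7 (1).
The two groups share no amino acid, so total = 0 + 1 = 1.

1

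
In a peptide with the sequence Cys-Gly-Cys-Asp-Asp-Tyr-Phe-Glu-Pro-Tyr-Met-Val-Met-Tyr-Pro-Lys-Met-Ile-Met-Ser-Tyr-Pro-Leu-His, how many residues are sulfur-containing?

6

The sulfur-bearing residues are cysteine (–SH) and methionine (–S–CH₃).
Matching residues: Cys1, Cys3, Met11, Met13, Met17, Met19.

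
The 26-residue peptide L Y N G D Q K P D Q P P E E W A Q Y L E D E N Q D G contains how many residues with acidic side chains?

8

The acidic residues are Asp (D) and Glu (E), whose side chains end in a carboxylate group.
Matching residues: D5, D9, E13, E14, E20, D21, E22, D25.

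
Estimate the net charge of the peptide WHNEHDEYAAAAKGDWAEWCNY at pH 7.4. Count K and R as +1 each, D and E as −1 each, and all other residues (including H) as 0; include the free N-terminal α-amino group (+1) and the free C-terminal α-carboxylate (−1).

Positive (K, R): K13 → +1.
Negative (D, E): E4, D6, E7, D15, E18 → −5.
The N-terminus (+1) and C-terminus (−1) cancel.
Net charge = (+1) + (−5) = −4.

-4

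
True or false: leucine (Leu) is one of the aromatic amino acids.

False

The aromatic amino acids are Phe (F, benzyl), Trp (W, indole), and Tyr (Y, phenol).
Leucine is not in this group.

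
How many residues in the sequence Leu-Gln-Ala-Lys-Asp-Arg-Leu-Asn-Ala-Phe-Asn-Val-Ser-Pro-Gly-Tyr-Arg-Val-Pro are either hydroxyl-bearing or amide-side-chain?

Hydroxyl-bearing: S, T, Y. Amide-side-chain: N, Q.
Hydroxyl-bearing residues here: Ser13, Tyr16 (2).
Amide-side-chain residues here: Gln2, Asn8, Asn11 (3).
The two groups share no amino acid, so total = 2 + 3 = 5.

5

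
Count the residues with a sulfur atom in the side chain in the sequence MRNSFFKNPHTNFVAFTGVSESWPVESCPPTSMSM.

4

Cysteine (C, thiol) and methionine (M, thioether) are the two sulfur-containing amino acids.
Matching residues: M1, C28, M33, M35.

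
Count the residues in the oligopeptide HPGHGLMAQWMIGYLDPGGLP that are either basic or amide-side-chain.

Basic: H, K, R. Amide-side-chain: N, Q.
Basic residues here: H1, H4 (2).
Amide-side-chain residues here: Q9 (1).
The two groups share no amino acid, so total = 2 + 1 = 3.

3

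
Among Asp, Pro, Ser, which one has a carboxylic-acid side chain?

Asp

The acidic residues are Asp (D) and Glu (E), whose side chains end in a carboxylate group.
Of the listed options, only Asp belongs to this group.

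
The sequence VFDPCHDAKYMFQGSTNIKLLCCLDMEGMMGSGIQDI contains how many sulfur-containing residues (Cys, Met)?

Matching residues: C5, M11, C22, C23, M26, M29, M30.

7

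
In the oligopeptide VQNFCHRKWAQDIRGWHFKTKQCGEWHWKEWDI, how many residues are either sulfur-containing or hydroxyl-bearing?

Sulfur-containing: C, M. Hydroxyl-bearing: S, T, Y.
Sulfur-containing residues here: C5, C23 (2).
Hydroxyl-bearing residues here: T20 (1).
The two groups share no amino acid, so total = 2 + 1 = 3.

3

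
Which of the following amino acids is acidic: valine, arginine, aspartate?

Aspartate (D) and glutamate (E) have carboxylic-acid side chains and are the acidic amino acids.
Of the listed options, only aspartate belongs to this group.

aspartate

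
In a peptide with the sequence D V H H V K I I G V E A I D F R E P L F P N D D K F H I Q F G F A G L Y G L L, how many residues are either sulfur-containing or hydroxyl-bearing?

Sulfur-containing: C, M. Hydroxyl-bearing: S, T, Y.
Sulfur-containing residues here: none (0).
Hydroxyl-bearing residues here: Y36 (1).
The two groups share no amino acid, so total = 0 + 1 = 1.

1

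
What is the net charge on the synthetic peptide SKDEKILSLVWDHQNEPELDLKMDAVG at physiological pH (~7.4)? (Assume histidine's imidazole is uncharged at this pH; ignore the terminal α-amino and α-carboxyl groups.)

-4

The side chains ionized at physiological pH are Lys/Arg (+1) and Asp/Glu (−1); with His treated as neutral, nothing else contributes.
Positive (K, R): K2, K5, K22 → +3.
Negative (D, E): D3, E4, D12, E16, E18, D20, D24 → −7.
Net charge = (+3) + (−7) = −4.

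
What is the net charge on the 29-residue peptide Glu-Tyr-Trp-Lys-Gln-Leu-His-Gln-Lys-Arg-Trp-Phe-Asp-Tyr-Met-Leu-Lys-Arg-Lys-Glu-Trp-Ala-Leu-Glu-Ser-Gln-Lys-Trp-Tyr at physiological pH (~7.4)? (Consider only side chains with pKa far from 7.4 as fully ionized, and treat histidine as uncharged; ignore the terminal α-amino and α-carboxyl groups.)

The side chains ionized at physiological pH are Lys/Arg (+1) and Asp/Glu (−1); with His treated as neutral, nothing else contributes.
Positive (K, R): Lys4, Lys9, Arg10, Lys17, Arg18, Lys19, Lys27 → +7.
Negative (D, E): Glu1, Asp13, Glu20, Glu24 → −4.
Net charge = (+7) + (−4) = +3.

+3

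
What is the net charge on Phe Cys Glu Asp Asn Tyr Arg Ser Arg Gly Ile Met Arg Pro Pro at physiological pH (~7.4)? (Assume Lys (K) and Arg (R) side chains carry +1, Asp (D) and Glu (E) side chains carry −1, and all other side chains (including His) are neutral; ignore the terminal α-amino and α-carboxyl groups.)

Positive (K, R): Arg7, Arg9, Arg13 → +3.
Negative (D, E): Glu3, Asp4 → −2.
Net charge = (+3) + (−2) = +1.

+1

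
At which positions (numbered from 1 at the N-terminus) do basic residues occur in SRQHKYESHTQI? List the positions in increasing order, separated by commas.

2, 4, 5, 9

The basic amino acids are Lys (K), Arg (R), and His (H).
Matching residues: R2, H4, K5, H9.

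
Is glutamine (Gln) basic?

Lysine (K), arginine (R), and histidine (H) have basic, nitrogen-containing side chains.
Glutamine is not in this group.

No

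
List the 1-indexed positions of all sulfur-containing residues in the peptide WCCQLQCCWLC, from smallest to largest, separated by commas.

2, 3, 7, 8, 11

Only Cys (C) and Met (M) have a sulfur atom in the side chain.
Matching residues: C2, C3, C7, C8, C11.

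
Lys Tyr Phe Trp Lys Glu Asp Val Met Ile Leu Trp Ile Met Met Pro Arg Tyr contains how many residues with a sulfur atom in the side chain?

3

The sulfur-bearing residues are cysteine (–SH) and methionine (–S–CH₃).
Matching residues: Met9, Met14, Met15.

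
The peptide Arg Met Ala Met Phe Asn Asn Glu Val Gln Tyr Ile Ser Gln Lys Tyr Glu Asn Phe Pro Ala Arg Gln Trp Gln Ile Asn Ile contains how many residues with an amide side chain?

Asparagine (N) and glutamine (Q) have uncharged amide side chains.
Matching residues: Asn6, Asn7, Gln10, Gln14, Asn18, Gln23, Gln25, Asn27.

8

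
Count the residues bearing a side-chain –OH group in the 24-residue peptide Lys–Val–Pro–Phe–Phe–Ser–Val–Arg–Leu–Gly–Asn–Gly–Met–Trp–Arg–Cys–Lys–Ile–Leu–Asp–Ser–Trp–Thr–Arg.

3

S, T, and Y are the three residues with a side-chain hydroxyl.
Matching residues: Ser6, Ser21, Thr23.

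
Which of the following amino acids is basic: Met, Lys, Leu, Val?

Lysine (K), arginine (R), and histidine (H) have basic, nitrogen-containing side chains.
Of the listed options, only Lys belongs to this group.

Lys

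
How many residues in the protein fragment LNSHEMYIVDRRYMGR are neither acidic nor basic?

10

Acidic: D, E. Basic: K, R, H. All other residues are neither.
Matching residues: L1, N2, S3, M6, Y7, I8, V9, Y13, M14, G15.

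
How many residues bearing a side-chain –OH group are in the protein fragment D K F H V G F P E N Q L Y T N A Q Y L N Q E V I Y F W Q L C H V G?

4

S, T, and Y are the three residues with a side-chain hydroxyl.
Matching residues: Y13, T14, Y18, Y25.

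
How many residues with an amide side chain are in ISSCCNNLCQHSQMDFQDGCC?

5

Asparagine (N) and glutamine (Q) have uncharged amide side chains.
Matching residues: N6, N7, Q10, Q13, Q17.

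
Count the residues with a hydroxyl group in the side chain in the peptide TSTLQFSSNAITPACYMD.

7

S, T, and Y are the three residues with a side-chain hydroxyl.
Matching residues: T1, S2, T3, S7, S8, T12, Y16.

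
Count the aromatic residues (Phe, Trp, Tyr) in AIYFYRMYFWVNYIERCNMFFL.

Matching residues: Y3, F4, Y5, Y8, F9, W10, Y13, F20, F21.

9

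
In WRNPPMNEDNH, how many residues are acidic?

The acidic residues are Asp (D) and Glu (E), whose side chains end in a carboxylate group.
Matching residues: E8, D9.

2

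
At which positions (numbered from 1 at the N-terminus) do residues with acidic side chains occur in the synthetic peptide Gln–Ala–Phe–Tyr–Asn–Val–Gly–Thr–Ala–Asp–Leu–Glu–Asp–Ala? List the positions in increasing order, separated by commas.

10, 12, 13

The acidic residues are Asp (D) and Glu (E), whose side chains end in a carboxylate group.
Matching residues: Asp10, Glu12, Asp13.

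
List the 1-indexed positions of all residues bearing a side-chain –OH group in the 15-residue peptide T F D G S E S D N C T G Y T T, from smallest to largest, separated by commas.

1, 5, 7, 11, 13, 14, 15

S, T, and Y are the three residues with a side-chain hydroxyl.
Matching residues: T1, S5, S7, T11, Y13, T14, T15.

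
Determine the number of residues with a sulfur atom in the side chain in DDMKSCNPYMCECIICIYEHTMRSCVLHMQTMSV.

Cysteine (C, thiol) and methionine (M, thioether) are the two sulfur-containing amino acids.
Matching residues: M3, C6, M10, C11, C13, C16, M22, C25, M29, M32.

10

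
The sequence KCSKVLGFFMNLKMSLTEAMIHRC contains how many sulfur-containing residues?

5

Cysteine (C, thiol) and methionine (M, thioether) are the two sulfur-containing amino acids.
Matching residues: C2, M10, M14, M20, C24.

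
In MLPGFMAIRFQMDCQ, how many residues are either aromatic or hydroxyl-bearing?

Aromatic: F, W, Y. Hydroxyl-bearing: S, T, Y.
Aromatic residues here: F5, F10 (2).
Hydroxyl-bearing residues here: none (0).
(Y belongs to both groups, but none appear in this sequence.) Total = 2 + 0 = 2.

2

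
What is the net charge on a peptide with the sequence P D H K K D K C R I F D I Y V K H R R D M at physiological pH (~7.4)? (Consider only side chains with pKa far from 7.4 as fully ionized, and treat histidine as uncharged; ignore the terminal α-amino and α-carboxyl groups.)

+3

Near pH 7.4, K and R contribute +1 each, D and E contribute −1 each, and every other side chain (His included, as stated) is uncharged.
Positive (K, R): K4, K5, K7, R9, K16, R18, R19 → +7.
Negative (D, E): D2, D6, D12, D20 → −4.
Net charge = (+7) + (−4) = +3.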